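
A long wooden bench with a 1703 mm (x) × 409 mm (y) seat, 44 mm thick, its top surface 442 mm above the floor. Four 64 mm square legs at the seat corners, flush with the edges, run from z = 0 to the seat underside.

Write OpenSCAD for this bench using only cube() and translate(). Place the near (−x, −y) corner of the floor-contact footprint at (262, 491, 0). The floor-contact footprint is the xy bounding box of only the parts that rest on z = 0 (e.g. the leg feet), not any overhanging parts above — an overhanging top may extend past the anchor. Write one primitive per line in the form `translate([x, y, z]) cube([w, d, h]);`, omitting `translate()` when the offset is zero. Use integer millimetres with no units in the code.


// leg_h = 442 − 44 = 398
translate([262, 491, 398]) cube([1703, 409, 44]);
translate([262, 491, 0]) cube([64, 64, 398]);
translate([262, 836, 0]) cube([64, 64, 398]);
translate([1901, 491, 0]) cube([64, 64, 398]);
translate([1901, 836, 0]) cube([64, 64, 398]);


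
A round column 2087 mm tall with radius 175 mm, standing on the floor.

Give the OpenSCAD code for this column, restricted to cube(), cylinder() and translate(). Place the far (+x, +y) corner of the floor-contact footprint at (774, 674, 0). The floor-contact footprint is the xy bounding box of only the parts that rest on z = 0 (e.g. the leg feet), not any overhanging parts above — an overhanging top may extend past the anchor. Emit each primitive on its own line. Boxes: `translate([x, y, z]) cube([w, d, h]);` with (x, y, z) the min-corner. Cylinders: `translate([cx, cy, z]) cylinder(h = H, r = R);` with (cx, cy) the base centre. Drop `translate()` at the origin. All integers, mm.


translate([599, 499, 0]) cylinder(h = 2087, r = 175);


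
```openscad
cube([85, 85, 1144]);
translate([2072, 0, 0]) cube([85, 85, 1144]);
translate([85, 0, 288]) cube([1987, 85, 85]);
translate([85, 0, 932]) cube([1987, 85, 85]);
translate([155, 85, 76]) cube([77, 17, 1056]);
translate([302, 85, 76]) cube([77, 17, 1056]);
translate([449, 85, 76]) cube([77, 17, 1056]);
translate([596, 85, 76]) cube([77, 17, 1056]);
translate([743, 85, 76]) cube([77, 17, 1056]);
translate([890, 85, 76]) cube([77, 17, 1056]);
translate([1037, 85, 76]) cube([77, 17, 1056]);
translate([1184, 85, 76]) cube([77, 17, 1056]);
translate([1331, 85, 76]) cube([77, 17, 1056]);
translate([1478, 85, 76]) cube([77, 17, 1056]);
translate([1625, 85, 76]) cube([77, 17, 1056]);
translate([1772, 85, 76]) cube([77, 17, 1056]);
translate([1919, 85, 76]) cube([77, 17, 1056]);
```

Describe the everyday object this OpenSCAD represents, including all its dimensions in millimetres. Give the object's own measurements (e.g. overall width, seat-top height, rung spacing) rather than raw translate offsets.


A fence section. Two 85×85 mm posts, 1144 mm tall, stand on the floor with a clear span of 1987 mm between their inner faces. Two horizontal rails of 85×85 mm section span the gap between the posts with their undersides at z = 288 mm and z = 932 mm, flush with the posts' −y face. 13 pickets, each 77 mm wide, 17 mm thick and 1056 mm tall, are fixed to the +y face of the rails with their bottoms at z = 76 mm, spaced across the span with a 70 mm gap after the −x post and between neighbouring pickets, with 76 mm left before the +x post.


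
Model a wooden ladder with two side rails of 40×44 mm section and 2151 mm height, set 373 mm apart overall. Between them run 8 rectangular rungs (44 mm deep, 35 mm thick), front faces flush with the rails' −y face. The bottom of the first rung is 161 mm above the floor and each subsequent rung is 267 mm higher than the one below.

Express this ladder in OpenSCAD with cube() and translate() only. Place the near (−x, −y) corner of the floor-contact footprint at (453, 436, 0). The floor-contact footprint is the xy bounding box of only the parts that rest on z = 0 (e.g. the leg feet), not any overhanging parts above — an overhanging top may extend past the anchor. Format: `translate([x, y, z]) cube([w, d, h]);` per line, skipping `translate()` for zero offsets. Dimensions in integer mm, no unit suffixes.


// rung span = 373 - 2*40 = 293
// rung[k] z = 161 + k*267
translate([453, 436, 0]) cube([40, 44, 2151]);
translate([786, 436, 0]) cube([40, 44, 2151]);
translate([493, 436, 161]) cube([293, 44, 35]);
translate([493, 436, 428]) cube([293, 44, 35]);
translate([493, 436, 695]) cube([293, 44, 35]);
translate([493, 436, 962]) cube([293, 44, 35]);
translate([493, 436, 1229]) cube([293, 44, 35]);
translate([493, 436, 1496]) cube([293, 44, 35]);
translate([493, 436, 1763]) cube([293, 44, 35]);
translate([493, 436, 2030]) cube([293, 44, 35]);


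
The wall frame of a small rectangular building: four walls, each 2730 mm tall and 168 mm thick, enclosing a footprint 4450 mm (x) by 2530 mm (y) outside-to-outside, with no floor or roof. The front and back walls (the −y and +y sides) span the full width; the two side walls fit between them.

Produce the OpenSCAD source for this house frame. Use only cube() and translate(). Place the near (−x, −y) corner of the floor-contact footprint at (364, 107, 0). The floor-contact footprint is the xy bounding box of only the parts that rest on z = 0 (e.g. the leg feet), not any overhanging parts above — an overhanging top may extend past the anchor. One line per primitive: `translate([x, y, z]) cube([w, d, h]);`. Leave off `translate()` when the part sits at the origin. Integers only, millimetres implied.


translate([364, 107, 0]) cube([4450, 168, 2730]);
translate([364, 2469, 0]) cube([4450, 168, 2730]);
translate([364, 275, 0]) cube([168, 2194, 2730]);
translate([4646, 275, 0]) cube([168, 2194, 2730]);


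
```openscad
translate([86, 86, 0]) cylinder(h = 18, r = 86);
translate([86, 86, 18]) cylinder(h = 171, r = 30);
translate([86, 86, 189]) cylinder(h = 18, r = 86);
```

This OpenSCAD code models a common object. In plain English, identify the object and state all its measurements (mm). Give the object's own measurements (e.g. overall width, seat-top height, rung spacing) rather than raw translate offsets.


A spool: two coaxial disc flanges of radius 86 mm and thickness 18 mm, joined by a core cylinder of radius 30 mm and height 171 mm. The lower flange rests on z = 0 and the three cylinders share a vertical axis.


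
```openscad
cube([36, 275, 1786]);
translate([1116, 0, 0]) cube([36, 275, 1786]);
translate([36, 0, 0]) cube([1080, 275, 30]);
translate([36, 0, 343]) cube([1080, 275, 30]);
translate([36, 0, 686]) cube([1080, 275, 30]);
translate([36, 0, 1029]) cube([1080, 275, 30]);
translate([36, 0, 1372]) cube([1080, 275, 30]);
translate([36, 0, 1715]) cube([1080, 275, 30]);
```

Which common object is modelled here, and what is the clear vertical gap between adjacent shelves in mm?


A bookshelf. The clear shelf gap is 313 mm.

Two tall side panels with 6 horizontal boards between them — a bookshelf. The first two shelf undersides are at z = 0 and z = 343; with shelf thickness 30, the clear gap is 343 − 0 − 30 = 313 mm.


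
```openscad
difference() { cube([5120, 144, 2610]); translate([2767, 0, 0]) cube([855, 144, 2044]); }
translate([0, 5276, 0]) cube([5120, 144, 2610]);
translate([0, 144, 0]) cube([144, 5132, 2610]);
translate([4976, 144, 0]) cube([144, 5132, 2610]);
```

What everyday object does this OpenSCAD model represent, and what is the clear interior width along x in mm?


A single room. The interior width is 4832 mm.

Four walls enclosing a rectangle with a door in the front wall — a room. Outside width 5120 minus two 144 mm walls gives 4832 mm.


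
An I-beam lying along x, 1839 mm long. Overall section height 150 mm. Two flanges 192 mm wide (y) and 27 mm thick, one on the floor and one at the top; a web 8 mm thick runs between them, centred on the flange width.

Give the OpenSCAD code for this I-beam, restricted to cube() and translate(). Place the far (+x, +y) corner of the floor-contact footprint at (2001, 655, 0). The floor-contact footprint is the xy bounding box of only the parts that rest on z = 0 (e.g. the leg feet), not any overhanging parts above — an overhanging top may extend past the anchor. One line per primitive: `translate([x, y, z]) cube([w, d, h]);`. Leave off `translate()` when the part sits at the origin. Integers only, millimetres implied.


translate([162, 463, 0]) cube([1839, 192, 27]);
translate([162, 555, 27]) cube([1839, 8, 96]);
translate([162, 463, 123]) cube([1839, 192, 27]);


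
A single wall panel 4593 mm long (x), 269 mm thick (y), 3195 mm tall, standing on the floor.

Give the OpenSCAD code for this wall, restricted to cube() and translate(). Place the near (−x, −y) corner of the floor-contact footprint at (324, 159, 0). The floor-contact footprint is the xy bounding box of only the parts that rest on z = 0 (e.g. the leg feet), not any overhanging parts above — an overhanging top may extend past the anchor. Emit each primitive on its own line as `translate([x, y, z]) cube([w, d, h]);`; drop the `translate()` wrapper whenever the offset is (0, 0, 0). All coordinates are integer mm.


translate([324, 159, 0]) cube([4593, 269, 3195]);


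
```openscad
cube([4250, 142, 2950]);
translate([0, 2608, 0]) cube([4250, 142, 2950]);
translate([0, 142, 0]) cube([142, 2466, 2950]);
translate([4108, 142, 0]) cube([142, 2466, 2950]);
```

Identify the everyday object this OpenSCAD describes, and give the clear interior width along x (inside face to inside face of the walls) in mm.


A house (or room) frame. The interior width is 3966 mm.

Four 2950 mm walls enclosing a rectangle with no floor or roof — a room or house frame. Outside width is 4250 mm and wall thickness is 142 mm, so the interior width is 4250 − 2 × 142 = 3966 mm.


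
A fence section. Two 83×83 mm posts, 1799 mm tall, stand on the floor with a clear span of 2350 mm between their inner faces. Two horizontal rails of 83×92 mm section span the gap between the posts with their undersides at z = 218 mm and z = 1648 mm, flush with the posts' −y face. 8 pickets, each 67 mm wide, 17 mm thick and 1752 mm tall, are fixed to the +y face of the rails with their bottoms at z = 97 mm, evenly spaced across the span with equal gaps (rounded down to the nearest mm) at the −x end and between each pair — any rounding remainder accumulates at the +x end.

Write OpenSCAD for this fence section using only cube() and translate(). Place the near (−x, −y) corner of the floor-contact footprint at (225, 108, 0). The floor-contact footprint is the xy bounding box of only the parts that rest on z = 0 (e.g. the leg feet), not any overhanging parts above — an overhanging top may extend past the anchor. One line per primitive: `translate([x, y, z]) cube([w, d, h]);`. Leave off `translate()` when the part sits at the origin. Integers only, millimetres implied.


translate([225, 108, 0]) cube([83, 83, 1799]);
translate([2658, 108, 0]) cube([83, 83, 1799]);
translate([308, 108, 218]) cube([2350, 83, 92]);
translate([308, 108, 1648]) cube([2350, 83, 92]);
translate([509, 191, 97]) cube([67, 17, 1752]);
translate([777, 191, 97]) cube([67, 17, 1752]);
translate([1045, 191, 97]) cube([67, 17, 1752]);
translate([1313, 191, 97]) cube([67, 17, 1752]);
translate([1581, 191, 97]) cube([67, 17, 1752]);
translate([1849, 191, 97]) cube([67, 17, 1752]);
translate([2117, 191, 97]) cube([67, 17, 1752]);
translate([2385, 191, 97]) cube([67, 17, 1752]);


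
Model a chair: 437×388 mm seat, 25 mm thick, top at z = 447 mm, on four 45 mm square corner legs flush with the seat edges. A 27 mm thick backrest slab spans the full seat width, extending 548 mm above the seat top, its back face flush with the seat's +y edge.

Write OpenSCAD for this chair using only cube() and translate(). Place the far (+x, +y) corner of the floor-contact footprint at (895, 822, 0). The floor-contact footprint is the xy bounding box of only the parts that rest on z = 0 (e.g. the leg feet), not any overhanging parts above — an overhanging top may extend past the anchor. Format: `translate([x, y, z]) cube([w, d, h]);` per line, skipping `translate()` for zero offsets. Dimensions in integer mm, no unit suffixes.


translate([458, 434, 422]) cube([437, 388, 25]);
translate([458, 434, 0]) cube([45, 45, 422]);
translate([850, 434, 0]) cube([45, 45, 422]);
translate([458, 777, 0]) cube([45, 45, 422]);
translate([850, 777, 0]) cube([45, 45, 422]);
translate([458, 795, 447]) cube([437, 27, 548]);


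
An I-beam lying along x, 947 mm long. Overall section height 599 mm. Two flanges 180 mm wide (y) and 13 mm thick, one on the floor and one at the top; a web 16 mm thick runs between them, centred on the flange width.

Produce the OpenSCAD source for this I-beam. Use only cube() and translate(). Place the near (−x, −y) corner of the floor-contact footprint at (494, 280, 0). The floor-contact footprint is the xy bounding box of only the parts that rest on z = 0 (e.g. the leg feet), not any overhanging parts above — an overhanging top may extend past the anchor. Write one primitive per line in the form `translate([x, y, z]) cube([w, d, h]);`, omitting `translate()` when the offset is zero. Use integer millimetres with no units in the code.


translate([494, 280, 0]) cube([947, 180, 13]);
translate([494, 362, 13]) cube([947, 16, 573]);
translate([494, 280, 586]) cube([947, 180, 13]);


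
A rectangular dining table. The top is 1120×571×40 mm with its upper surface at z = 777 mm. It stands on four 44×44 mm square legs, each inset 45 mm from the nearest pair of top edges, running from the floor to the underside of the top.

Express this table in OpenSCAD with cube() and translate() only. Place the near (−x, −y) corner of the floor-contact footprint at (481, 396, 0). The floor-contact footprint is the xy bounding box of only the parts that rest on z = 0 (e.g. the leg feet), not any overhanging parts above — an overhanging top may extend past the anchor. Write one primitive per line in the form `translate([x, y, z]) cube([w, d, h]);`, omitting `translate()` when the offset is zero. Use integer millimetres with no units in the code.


// leg_h = 777 - 40 = 737
translate([436, 351, 737]) cube([1120, 571, 40]);
translate([481, 396, 0]) cube([44, 44, 737]);
translate([1467, 396, 0]) cube([44, 44, 737]);
translate([481, 833, 0]) cube([44, 44, 737]);
translate([1467, 833, 0]) cube([44, 44, 737]);


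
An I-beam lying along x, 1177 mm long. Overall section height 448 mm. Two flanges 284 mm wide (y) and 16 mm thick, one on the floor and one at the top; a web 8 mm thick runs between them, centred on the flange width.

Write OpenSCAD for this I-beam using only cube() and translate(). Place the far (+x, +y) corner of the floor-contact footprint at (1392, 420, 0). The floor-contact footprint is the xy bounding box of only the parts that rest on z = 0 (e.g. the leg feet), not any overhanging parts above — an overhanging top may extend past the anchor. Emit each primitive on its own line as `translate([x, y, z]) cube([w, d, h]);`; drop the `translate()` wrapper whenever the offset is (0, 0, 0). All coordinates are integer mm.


translate([215, 136, 0]) cube([1177, 284, 16]);
translate([215, 274, 16]) cube([1177, 8, 416]);
translate([215, 136, 432]) cube([1177, 284, 16]);


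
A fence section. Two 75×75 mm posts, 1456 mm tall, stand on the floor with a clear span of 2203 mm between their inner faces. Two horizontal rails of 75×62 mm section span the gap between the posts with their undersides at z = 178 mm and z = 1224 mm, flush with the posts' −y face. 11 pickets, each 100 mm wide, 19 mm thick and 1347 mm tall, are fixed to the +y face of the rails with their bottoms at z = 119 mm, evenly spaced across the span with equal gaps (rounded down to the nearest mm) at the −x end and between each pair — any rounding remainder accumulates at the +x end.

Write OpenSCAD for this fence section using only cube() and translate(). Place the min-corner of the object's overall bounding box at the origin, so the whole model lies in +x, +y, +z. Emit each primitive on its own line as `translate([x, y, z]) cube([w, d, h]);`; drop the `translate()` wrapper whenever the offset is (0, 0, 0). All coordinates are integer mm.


cube([75, 75, 1456]);
translate([2278, 0, 0]) cube([75, 75, 1456]);
translate([75, 0, 178]) cube([2203, 75, 62]);
translate([75, 0, 1224]) cube([2203, 75, 62]);
translate([166, 75, 119]) cube([100, 19, 1347]);
translate([357, 75, 119]) cube([100, 19, 1347]);
translate([548, 75, 119]) cube([100, 19, 1347]);
translate([739, 75, 119]) cube([100, 19, 1347]);
translate([930, 75, 119]) cube([100, 19, 1347]);
translate([1121, 75, 119]) cube([100, 19, 1347]);
translate([1312, 75, 119]) cube([100, 19, 1347]);
translate([1503, 75, 119]) cube([100, 19, 1347]);
translate([1694, 75, 119]) cube([100, 19, 1347]);
translate([1885, 75, 119]) cube([100, 19, 1347]);
translate([2076, 75, 119]) cube([100, 19, 1347]);


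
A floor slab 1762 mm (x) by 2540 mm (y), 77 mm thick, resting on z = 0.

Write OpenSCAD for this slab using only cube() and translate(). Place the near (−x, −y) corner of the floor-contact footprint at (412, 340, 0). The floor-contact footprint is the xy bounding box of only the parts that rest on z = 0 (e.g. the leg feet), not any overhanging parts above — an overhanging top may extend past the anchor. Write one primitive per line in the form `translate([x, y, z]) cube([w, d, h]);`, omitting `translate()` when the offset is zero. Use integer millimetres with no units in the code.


translate([412, 340, 0]) cube([1762, 2540, 77]);


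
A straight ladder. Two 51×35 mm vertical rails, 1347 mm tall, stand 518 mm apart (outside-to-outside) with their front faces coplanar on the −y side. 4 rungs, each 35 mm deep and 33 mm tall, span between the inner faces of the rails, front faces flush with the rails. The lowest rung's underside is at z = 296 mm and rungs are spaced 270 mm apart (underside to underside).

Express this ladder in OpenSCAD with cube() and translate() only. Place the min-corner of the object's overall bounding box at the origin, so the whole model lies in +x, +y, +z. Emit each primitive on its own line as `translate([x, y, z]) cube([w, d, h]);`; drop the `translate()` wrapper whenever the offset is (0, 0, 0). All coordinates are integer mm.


// rung span = 518 - 2*51 = 416
// rung[k] z = 296 + k*270
cube([51, 35, 1347]);
translate([467, 0, 0]) cube([51, 35, 1347]);
translate([51, 0, 296]) cube([416, 35, 33]);
translate([51, 0, 566]) cube([416, 35, 33]);
translate([51, 0, 836]) cube([416, 35, 33]);
translate([51, 0, 1106]) cube([416, 35, 33]);


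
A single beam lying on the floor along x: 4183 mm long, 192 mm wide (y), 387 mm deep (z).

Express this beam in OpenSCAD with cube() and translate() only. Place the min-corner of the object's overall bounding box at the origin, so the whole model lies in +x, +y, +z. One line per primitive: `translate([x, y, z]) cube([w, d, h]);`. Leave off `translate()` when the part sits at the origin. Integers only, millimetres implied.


cube([4183, 192, 387]);


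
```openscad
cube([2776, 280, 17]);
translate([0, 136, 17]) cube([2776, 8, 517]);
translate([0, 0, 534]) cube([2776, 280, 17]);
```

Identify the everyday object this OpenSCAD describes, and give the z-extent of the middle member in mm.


An I-beam. The web height is 517 mm.

Two wide flanges with a thin centred web — an I-beam. Overall 551 mm minus two 17 mm flanges gives a web of 551 − 2·17 = 517 mm.


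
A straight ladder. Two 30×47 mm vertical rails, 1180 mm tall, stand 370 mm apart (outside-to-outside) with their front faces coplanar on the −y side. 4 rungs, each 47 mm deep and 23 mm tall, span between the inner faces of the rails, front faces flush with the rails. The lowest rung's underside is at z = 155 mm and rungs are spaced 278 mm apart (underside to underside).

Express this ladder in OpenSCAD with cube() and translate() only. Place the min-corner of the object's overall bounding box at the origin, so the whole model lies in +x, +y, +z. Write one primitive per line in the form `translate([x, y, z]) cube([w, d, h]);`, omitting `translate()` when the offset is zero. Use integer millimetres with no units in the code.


cube([30, 47, 1180]);
translate([340, 0, 0]) cube([30, 47, 1180]);
translate([30, 0, 155]) cube([310, 47, 23]);
translate([30, 0, 433]) cube([310, 47, 23]);
translate([30, 0, 711]) cube([310, 47, 23]);
translate([30, 0, 989]) cube([310, 47, 23]);


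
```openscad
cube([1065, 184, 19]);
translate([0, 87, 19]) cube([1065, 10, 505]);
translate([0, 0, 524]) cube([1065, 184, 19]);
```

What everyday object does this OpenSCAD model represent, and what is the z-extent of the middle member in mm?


An I-beam. The web height is 505 mm.

Two wide flanges with a thin centred web — an I-beam. Overall 543 mm minus two 19 mm flanges gives a web of 543 − 2·19 = 505 mm.


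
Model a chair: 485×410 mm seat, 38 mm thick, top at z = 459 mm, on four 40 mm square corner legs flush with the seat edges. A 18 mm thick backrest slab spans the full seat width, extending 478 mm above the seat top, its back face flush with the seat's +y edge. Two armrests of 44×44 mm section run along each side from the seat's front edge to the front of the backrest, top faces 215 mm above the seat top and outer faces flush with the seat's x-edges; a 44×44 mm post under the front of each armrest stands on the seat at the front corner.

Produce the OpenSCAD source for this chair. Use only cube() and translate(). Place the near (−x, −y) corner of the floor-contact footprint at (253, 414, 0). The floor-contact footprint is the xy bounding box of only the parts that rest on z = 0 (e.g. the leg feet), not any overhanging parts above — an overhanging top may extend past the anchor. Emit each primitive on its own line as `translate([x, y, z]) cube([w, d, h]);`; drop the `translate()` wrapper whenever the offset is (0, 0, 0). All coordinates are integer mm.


translate([253, 414, 421]) cube([485, 410, 38]);
translate([253, 414, 0]) cube([40, 40, 421]);
translate([698, 414, 0]) cube([40, 40, 421]);
translate([253, 784, 0]) cube([40, 40, 421]);
translate([698, 784, 0]) cube([40, 40, 421]);
translate([253, 806, 459]) cube([485, 18, 478]);
translate([253, 414, 630]) cube([44, 392, 44]);
translate([694, 414, 630]) cube([44, 392, 44]);
translate([253, 414, 459]) cube([44, 44, 171]);
translate([694, 414, 459]) cube([44, 44, 171]);


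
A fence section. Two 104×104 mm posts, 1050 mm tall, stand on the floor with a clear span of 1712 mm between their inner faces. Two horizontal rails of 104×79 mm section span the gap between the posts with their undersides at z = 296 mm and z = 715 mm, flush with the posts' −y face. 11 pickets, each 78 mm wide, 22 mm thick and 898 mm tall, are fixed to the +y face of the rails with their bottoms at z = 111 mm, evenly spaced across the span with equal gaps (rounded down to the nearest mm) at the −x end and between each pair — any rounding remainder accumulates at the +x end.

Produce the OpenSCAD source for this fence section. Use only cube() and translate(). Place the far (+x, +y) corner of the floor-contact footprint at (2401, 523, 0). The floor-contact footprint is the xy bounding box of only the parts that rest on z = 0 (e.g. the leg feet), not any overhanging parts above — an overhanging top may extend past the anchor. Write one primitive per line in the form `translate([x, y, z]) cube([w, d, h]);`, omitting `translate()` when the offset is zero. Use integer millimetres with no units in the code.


translate([481, 419, 0]) cube([104, 104, 1050]);
translate([2297, 419, 0]) cube([104, 104, 1050]);
translate([585, 419, 296]) cube([1712, 104, 79]);
translate([585, 419, 715]) cube([1712, 104, 79]);
translate([656, 523, 111]) cube([78, 22, 898]);
translate([805, 523, 111]) cube([78, 22, 898]);
translate([954, 523, 111]) cube([78, 22, 898]);
translate([1103, 523, 111]) cube([78, 22, 898]);
translate([1252, 523, 111]) cube([78, 22, 898]);
translate([1401, 523, 111]) cube([78, 22, 898]);
translate([1550, 523, 111]) cube([78, 22, 898]);
translate([1699, 523, 111]) cube([78, 22, 898]);
translate([1848, 523, 111]) cube([78, 22, 898]);
translate([1997, 523, 111]) cube([78, 22, 898]);
translate([2146, 523, 111]) cube([78, 22, 898]);


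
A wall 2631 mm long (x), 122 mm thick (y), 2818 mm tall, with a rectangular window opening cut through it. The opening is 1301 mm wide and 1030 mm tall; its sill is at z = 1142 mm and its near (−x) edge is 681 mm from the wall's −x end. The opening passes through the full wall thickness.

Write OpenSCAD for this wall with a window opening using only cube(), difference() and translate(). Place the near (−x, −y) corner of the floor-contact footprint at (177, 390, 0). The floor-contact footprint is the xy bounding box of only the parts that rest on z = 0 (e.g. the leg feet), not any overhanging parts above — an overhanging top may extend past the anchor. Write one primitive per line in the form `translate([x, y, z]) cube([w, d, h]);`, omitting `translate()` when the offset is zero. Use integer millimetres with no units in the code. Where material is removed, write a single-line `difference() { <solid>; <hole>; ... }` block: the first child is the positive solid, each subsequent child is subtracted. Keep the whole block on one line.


difference() { translate([177, 390, 0]) cube([2631, 122, 2818]); translate([858, 390, 1142]) cube([1301, 122, 1030]); }


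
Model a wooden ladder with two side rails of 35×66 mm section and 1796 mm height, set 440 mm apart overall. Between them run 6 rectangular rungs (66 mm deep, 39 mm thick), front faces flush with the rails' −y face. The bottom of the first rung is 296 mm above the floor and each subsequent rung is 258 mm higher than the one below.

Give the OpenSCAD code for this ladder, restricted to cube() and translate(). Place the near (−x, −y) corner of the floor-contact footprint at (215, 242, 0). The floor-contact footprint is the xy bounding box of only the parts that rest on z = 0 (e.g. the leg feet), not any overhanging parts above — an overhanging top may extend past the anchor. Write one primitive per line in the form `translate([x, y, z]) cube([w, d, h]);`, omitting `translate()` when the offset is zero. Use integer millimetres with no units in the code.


translate([215, 242, 0]) cube([35, 66, 1796]);
translate([620, 242, 0]) cube([35, 66, 1796]);
translate([250, 242, 296]) cube([370, 66, 39]);
translate([250, 242, 554]) cube([370, 66, 39]);
translate([250, 242, 812]) cube([370, 66, 39]);
translate([250, 242, 1070]) cube([370, 66, 39]);
translate([250, 242, 1328]) cube([370, 66, 39]);
translate([250, 242, 1586]) cube([370, 66, 39]);


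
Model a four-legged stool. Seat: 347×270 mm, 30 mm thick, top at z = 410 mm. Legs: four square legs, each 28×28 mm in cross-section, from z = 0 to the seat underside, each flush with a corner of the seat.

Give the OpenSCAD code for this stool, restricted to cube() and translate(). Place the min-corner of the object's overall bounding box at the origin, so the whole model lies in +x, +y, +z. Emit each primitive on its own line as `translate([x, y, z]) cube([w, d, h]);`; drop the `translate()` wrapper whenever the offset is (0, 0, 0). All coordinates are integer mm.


translate([0, 0, 380]) cube([347, 270, 30]);
cube([28, 28, 380]);
translate([319, 0, 0]) cube([28, 28, 380]);
translate([0, 242, 0]) cube([28, 28, 380]);
translate([319, 242, 0]) cube([28, 28, 380]);


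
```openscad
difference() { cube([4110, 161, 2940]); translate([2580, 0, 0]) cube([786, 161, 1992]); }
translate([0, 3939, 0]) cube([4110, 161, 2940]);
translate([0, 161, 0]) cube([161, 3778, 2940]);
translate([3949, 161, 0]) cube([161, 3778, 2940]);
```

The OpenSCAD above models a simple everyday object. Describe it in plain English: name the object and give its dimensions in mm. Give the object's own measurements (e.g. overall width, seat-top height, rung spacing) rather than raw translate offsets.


A single room: four walls, each 2940 mm tall and 161 mm thick, enclosing an outside footprint 4110×4100 mm (x × y), no floor or roof. The front and back walls (−y and +y sides) run the full x-width; the side walls fit between their inner faces. A door opening 786 mm wide and 1992 mm tall is cut through the front wall from the floor up, its −x edge 2580 mm from the wall's −x end.


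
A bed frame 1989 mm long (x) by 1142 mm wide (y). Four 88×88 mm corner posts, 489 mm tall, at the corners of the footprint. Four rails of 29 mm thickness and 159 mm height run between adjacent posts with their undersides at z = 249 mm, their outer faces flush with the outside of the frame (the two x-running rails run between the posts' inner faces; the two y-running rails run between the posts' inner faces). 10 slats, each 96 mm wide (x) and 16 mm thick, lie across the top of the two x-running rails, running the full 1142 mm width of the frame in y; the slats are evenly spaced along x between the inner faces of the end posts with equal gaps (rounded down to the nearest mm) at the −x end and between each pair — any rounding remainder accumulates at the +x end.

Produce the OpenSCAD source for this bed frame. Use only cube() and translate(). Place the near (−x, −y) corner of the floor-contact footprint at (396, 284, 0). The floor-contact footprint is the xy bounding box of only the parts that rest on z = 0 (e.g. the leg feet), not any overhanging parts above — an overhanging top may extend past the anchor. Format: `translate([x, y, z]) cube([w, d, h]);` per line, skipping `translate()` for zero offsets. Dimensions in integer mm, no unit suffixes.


// slat z = rail_z + rail_h = 249 + 159 = 408
// slat gap = ⌊(1813 − 10·96) / 11⌋ = 77
translate([396, 284, 0]) cube([88, 88, 489]);
translate([396, 1338, 0]) cube([88, 88, 489]);
translate([2297, 284, 0]) cube([88, 88, 489]);
translate([2297, 1338, 0]) cube([88, 88, 489]);
translate([484, 284, 249]) cube([1813, 29, 159]);
translate([484, 1397, 249]) cube([1813, 29, 159]);
translate([396, 372, 249]) cube([29, 966, 159]);
translate([2356, 372, 249]) cube([29, 966, 159]);
translate([561, 284, 408]) cube([96, 1142, 16]);
translate([734, 284, 408]) cube([96, 1142, 16]);
translate([907, 284, 408]) cube([96, 1142, 16]);
translate([1080, 284, 408]) cube([96, 1142, 16]);
translate([1253, 284, 408]) cube([96, 1142, 16]);
translate([1426, 284, 408]) cube([96, 1142, 16]);
translate([1599, 284, 408]) cube([96, 1142, 16]);
translate([1772, 284, 408]) cube([96, 1142, 16]);
translate([1945, 284, 408]) cube([96, 1142, 16]);
translate([2118, 284, 408]) cube([96, 1142, 16]);


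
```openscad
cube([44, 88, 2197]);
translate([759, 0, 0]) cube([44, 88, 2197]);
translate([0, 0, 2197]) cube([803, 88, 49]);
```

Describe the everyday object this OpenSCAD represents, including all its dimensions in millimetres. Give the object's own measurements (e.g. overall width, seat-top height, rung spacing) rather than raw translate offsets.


A door frame. The clear opening is 715 mm wide and 2197 mm high. Two 44 mm wide jambs, 88 mm deep, stand either side of the opening from the floor to the top of the opening. A 49 mm thick head sits across the top of both jambs, spanning the full outside width of the frame.


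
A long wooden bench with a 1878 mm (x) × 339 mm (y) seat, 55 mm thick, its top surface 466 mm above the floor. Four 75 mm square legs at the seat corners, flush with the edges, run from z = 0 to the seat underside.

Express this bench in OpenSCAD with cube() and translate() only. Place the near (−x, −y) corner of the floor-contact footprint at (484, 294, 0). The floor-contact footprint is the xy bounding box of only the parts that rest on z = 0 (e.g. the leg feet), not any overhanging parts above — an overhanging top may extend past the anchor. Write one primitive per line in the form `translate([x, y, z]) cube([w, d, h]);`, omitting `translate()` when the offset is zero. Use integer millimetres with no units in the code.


translate([484, 294, 411]) cube([1878, 339, 55]);
translate([484, 294, 0]) cube([75, 75, 411]);
translate([484, 558, 0]) cube([75, 75, 411]);
translate([2287, 294, 0]) cube([75, 75, 411]);
translate([2287, 558, 0]) cube([75, 75, 411]);


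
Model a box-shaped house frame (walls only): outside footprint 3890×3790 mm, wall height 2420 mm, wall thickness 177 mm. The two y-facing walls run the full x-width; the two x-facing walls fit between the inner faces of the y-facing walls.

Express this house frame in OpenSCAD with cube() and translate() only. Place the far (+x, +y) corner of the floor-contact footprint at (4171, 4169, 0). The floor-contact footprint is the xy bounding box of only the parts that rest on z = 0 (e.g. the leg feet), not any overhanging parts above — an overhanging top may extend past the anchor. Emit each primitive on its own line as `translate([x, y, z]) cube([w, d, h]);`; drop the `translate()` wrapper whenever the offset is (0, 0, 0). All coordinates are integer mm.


translate([281, 379, 0]) cube([3890, 177, 2420]);
translate([281, 3992, 0]) cube([3890, 177, 2420]);
translate([281, 556, 0]) cube([177, 3436, 2420]);
translate([3994, 556, 0]) cube([177, 3436, 2420]);


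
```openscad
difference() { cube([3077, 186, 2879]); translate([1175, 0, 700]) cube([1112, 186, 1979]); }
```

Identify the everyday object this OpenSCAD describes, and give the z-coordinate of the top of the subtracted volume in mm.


A wall with a window opening. The window head height is 2679 mm.

A wall with a rectangular opening subtracted — a window. Sill at z = 700, opening 1979 mm tall, so the head is at 700 + 1979 = 2679 mm.


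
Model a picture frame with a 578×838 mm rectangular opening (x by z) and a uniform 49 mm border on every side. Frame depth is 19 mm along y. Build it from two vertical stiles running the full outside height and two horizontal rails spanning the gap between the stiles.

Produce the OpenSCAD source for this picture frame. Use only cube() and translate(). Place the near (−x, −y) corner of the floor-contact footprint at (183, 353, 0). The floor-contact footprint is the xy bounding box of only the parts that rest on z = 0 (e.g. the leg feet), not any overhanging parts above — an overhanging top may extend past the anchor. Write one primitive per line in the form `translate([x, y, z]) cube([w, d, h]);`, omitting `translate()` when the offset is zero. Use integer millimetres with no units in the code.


translate([183, 353, 0]) cube([49, 19, 936]);
translate([810, 353, 0]) cube([49, 19, 936]);
translate([232, 353, 0]) cube([578, 19, 49]);
translate([232, 353, 887]) cube([578, 19, 49]);


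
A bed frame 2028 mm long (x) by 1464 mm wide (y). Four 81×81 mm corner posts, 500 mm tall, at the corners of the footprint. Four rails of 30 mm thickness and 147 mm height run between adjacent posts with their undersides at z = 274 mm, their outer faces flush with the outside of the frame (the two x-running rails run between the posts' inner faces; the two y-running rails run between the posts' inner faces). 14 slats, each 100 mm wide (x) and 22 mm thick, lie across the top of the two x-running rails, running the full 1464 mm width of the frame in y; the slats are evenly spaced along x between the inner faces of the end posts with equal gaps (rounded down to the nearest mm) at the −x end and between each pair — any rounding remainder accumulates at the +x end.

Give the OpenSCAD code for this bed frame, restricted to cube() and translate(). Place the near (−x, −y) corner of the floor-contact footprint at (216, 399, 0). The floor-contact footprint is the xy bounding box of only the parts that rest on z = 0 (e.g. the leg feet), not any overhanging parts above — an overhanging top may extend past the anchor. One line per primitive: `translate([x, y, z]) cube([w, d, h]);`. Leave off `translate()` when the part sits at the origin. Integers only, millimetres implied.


translate([216, 399, 0]) cube([81, 81, 500]);
translate([216, 1782, 0]) cube([81, 81, 500]);
translate([2163, 399, 0]) cube([81, 81, 500]);
translate([2163, 1782, 0]) cube([81, 81, 500]);
translate([297, 399, 274]) cube([1866, 30, 147]);
translate([297, 1833, 274]) cube([1866, 30, 147]);
translate([216, 480, 274]) cube([30, 1302, 147]);
translate([2214, 480, 274]) cube([30, 1302, 147]);
translate([328, 399, 421]) cube([100, 1464, 22]);
translate([459, 399, 421]) cube([100, 1464, 22]);
translate([590, 399, 421]) cube([100, 1464, 22]);
translate([721, 399, 421]) cube([100, 1464, 22]);
translate([852, 399, 421]) cube([100, 1464, 22]);
translate([983, 399, 421]) cube([100, 1464, 22]);
translate([1114, 399, 421]) cube([100, 1464, 22]);
translate([1245, 399, 421]) cube([100, 1464, 22]);
translate([1376, 399, 421]) cube([100, 1464, 22]);
translate([1507, 399, 421]) cube([100, 1464, 22]);
translate([1638, 399, 421]) cube([100, 1464, 22]);
translate([1769, 399, 421]) cube([100, 1464, 22]);
translate([1900, 399, 421]) cube([100, 1464, 22]);
translate([2031, 399, 421]) cube([100, 1464, 22]);


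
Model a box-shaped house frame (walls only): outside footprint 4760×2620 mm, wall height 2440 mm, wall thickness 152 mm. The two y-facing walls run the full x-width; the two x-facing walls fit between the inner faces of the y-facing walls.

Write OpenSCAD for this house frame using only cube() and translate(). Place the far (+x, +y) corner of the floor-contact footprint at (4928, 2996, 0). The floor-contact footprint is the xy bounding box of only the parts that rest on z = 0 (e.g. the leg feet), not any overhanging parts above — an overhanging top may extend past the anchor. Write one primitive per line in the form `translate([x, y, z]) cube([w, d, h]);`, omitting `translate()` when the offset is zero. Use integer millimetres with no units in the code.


translate([168, 376, 0]) cube([4760, 152, 2440]);
translate([168, 2844, 0]) cube([4760, 152, 2440]);
translate([168, 528, 0]) cube([152, 2316, 2440]);
translate([4776, 528, 0]) cube([152, 2316, 2440]);


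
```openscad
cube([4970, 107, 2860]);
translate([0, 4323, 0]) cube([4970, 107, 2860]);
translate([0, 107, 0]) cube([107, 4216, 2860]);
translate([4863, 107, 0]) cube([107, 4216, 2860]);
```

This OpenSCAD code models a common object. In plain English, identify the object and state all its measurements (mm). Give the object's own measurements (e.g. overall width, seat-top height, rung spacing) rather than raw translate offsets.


The wall frame of a small rectangular building: four walls, each 2860 mm tall and 107 mm thick, enclosing a footprint 4970 mm (x) by 4430 mm (y) outside-to-outside, with no floor or roof. The front and back walls (the −y and +y sides) span the full width; the two side walls fit between them.


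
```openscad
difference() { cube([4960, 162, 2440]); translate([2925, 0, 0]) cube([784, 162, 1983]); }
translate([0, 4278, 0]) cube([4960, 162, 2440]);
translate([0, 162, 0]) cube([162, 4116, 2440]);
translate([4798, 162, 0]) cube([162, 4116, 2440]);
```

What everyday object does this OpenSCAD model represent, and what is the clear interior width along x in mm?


A single room. The interior width is 4636 mm.

Four walls enclosing a rectangle with a door in the front wall — a room. Outside width 4960 minus two 162 mm walls gives 4636 mm.


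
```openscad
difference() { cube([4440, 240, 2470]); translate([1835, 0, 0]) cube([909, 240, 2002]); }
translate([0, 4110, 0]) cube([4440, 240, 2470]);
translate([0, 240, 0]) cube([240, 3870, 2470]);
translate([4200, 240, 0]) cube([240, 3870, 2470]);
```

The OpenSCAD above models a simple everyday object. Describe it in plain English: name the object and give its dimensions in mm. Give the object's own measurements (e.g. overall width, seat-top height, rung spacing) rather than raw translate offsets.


A single room: four walls, each 2470 mm tall and 240 mm thick, enclosing an outside footprint 4440×4350 mm (x × y), no floor or roof. The front and back walls (−y and +y sides) run the full x-width; the side walls fit between their inner faces. A door opening 909 mm wide and 2002 mm tall is cut through the front wall from the floor up, its −x edge 1835 mm from the wall's −x end.


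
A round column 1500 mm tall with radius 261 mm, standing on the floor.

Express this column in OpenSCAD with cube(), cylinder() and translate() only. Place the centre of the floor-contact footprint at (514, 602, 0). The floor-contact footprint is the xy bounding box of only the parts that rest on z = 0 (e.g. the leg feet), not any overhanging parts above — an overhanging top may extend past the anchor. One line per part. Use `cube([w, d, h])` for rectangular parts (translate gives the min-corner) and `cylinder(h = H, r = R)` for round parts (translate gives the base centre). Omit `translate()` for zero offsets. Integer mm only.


translate([514, 602, 0]) cylinder(h = 1500, r = 261);
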